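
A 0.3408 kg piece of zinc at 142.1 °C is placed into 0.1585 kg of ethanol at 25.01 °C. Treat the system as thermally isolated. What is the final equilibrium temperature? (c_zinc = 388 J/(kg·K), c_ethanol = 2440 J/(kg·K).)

T_f ≈ 54.8 °C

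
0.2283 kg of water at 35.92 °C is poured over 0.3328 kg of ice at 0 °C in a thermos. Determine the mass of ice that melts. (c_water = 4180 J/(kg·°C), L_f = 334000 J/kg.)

m_melted ≈ 0.103 kg

Water can give up m c ΔT = 0.2283·4180·35.92 = 34278 J before reaching 0 °C.
To melt every bit of ice: 0.3328·334000 = 111155 J.
Since 34278 < 111155 J, not all the ice melts; equilibrium is at 0 °C.
Mass melted = 34278/334000 ≈ 0.1026 kg.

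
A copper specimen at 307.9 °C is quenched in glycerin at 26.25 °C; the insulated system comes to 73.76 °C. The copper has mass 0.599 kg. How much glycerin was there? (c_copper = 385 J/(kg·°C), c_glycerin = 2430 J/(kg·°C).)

m ≈ 0.468 kg

Setting the total heat transfer to zero:
0.599·385·(73.76 − 307.9) + m·2430·(73.76 − 26.25) = 0
115449 m = 53996
m = 53996/115449 ≈ 0.4677 kg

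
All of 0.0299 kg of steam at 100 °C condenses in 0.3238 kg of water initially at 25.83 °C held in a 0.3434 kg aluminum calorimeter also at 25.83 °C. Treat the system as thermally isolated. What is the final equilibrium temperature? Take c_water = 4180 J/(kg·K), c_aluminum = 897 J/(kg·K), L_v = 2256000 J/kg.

T_f ≈ 68.8 °C

Sum of m c ΔT and latent-heat terms is zero:
condense steam: −0.0299·2256000 = −67454
  condensed water 100 °C→T: 124.98(T − 100)
  water warms: 0.3238·4180·(T − 25.83) = 1353.5(T − 25.83)
  aluminum cup: 0.3434·897·(T − 25.83) = 308.03(T − 25.83)
1786.5 T = 67454 + 12498 + 42917 = 122870
T ≈ 68.78 °C, under the boiling point, so the assumption holds.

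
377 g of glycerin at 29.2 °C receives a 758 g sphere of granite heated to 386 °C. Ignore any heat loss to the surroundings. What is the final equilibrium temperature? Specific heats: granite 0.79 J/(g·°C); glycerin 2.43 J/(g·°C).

T_f ≈ 170.2 °C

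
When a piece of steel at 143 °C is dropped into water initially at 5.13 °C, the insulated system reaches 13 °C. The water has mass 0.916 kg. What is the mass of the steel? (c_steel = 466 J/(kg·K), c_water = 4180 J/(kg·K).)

Heat lost by the steel = heat gained by the water:
m×466×(143 − 13) = 0.916×4180×(13 − 5.13)
60580 m = 30133  ⇒  m ≈ 0.4974 kg

m ≈ 0.497 kg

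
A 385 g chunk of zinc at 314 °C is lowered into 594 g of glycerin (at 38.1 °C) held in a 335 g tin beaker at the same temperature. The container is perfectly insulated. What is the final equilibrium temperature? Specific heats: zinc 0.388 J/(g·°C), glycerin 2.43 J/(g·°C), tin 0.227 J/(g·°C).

T_f ≈ 62.8 °C

Net heat exchanged in the isolated system is zero:
385*0.388*(T − 314) + 594*2.43*(T − 38.1) + 335*0.227*(T − 38.1) = 0
149.38(T − 314) + 1443.4(T − 38.1) + 76.05(T − 38.1) = 0
(149.38 + 1443.4 + 76.05) T = 149.38*314 + 1443.4*38.1 + 76.05*38.1
T ≈ 62.80 °C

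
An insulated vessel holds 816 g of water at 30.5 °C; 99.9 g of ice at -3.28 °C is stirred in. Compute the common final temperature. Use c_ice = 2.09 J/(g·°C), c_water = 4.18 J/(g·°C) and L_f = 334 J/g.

Setting the total heat transfer to zero:
ice -3.28→0 °C: 99.9·2.09·3.28 = 684.83; fusion: m_ice L_f = 99.9·334 = 33367; warm the meltwater: 417.58 T; water: 3410.9(T − 30.5)
3828.5 T = 104032 − 34051 = 69980
T ≈ 18.28 °C (positive, so assuming full melt was valid).

T_f ≈ 18.3 °C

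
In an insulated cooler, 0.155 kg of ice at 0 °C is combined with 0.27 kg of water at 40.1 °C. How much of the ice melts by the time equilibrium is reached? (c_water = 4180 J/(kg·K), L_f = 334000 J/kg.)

Water can give up m c ΔT = 0.27·4180·40.1 = 45257 J before reaching 0 °C.
Melting all 0.155 kg of ice would need 0.155·334000 = 51770 J.
Since 45257 < 51770 J, not all the ice melts; equilibrium is at 0 °C.
m_melt = 45257 / L_f = 0.1355 kg.

m_melted ≈ 0.135 kg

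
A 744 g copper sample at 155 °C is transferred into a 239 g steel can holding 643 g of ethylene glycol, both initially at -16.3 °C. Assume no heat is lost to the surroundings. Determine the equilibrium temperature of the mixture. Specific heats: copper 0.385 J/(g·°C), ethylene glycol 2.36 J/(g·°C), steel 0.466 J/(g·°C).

T_f ≈ 9.3 °C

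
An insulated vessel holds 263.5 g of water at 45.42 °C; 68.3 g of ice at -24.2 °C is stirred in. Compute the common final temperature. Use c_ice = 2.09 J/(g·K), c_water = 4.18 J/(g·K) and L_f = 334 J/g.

T_f ≈ 17.1 °C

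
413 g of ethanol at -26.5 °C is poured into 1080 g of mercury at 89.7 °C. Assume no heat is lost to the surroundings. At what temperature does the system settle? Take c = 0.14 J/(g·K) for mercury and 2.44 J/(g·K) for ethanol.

With ΣQ=0 the equilibrium temperature is the m·c-weighted mean:
T_f = (151.2·89.7 + 1007.7·(-26.5)) / (151.2 + 1007.7)
    = -13142 / 1158.9 ≈ -11.34 °C

T_f ≈ -11.3 °C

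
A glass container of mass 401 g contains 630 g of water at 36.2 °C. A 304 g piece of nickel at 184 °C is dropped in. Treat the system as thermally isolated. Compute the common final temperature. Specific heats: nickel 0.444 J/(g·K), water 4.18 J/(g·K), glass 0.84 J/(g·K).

Setting the total heat transfer to zero:
304·0.444·(T − 184) + 630·4.18·(T − 36.2) + 401·0.84·(T − 36.2) = 0
(134.98 + 2633.4 + 336.84) T = 134.98·184 + 2633.4·36.2 + 336.84·36.2
T = 132358/3105.2 ≈ 42.62 °C

T_f ≈ 42.6 °C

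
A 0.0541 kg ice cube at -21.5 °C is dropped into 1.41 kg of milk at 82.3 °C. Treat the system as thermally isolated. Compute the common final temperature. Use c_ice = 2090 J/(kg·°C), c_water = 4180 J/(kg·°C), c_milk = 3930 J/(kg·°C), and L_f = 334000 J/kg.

T_f ≈ 75.5 °C

Setting the total heat transfer to zero:
warm ice to 0 °C: 0.0541×2090×(0 − (-21.5)) = 2431; fusion: m_ice L_f = 0.0541×334000 = 18069; warm the meltwater: 226.14 T; milk: 5541.3(T − 82.3)
5767.4 T = 456049 − 20500 = 435549
T ≈ 75.52 °C (positive, so assuming full melt was valid).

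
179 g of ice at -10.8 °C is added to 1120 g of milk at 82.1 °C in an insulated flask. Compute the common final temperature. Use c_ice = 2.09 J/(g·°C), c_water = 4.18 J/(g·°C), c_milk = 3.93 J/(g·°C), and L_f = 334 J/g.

Setting the total heat transfer to zero:
ice -10.8→0 °C: 179·2.09·10.8 = 4040.4; latent heat to melt: 179·334 = 59786; meltwater 0→T: 179·4.18·T = 748.22 T; milk cools: 1120·3.93·(T − 82.1) = 4401.6(T − 82.1)
5149.8 T = 361371 − 63826 = 297545
T ≈ 57.78 °C — above 0 °C, consistent with complete melting.

T_f ≈ 57.8 °C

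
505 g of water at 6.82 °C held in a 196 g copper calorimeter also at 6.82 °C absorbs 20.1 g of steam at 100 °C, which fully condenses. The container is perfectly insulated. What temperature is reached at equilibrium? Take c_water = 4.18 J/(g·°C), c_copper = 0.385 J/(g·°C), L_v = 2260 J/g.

T_f ≈ 30.3 °C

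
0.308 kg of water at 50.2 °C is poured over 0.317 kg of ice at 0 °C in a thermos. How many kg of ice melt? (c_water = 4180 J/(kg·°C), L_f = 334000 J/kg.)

Water can give up m c ΔT = 0.308×4180×50.2 = 64629 J before reaching 0 °C.
To melt every bit of ice: 0.317×334000 = 105878 J.
Since 64629 < 105878 J, not all the ice melts; equilibrium is at 0 °C.
Mass melted = 64629/334000 ≈ 0.1935 kg.

m_melted ≈ 0.194 kg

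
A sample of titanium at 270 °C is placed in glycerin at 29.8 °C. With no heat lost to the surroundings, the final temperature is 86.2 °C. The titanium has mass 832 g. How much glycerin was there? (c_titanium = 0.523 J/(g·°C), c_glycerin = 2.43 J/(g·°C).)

|Q_titanium| = |Q_glycerin|:
832·0.523·(270 − 86.2) = m·2.43·(86.2 − 29.8)
137.05 m = 79978  ⇒  m ≈ 583.6 g

m ≈ 584 g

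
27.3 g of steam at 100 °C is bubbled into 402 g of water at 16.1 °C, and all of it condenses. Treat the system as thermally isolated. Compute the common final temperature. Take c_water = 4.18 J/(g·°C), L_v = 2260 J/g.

T_f ≈ 55.8 °C

Taking heat into each body as positive, Σ m c ΔT = 0:
condense steam: −27.3·2260 = −61698
  condensate cools 100→T: 27.3·4.18·(T − 100) = 114.11(T − 100)
  original water: 1680.4(T − 16.1)
1794.5 T = 61698 + 11411 + 27054 = 100163
T ≈ 55.82 °C, under the boiling point, so the assumption holds.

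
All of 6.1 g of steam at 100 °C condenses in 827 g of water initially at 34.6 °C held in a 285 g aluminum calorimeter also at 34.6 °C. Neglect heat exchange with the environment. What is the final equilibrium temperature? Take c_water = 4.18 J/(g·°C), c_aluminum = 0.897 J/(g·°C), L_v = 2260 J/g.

Energy balance with sensible and latent terms:
condense steam: −6.1×2260 = −13786; condensed water 100 °C→T: 25.5(T − 100); original water: 3456.9(T − 34.6); cup: 255.65(T − 34.6)
3738 T = 13786 + 2549.8 + 128453 = 144788
T ≈ 38.73 °C (< 100 °C, so full condensation is consistent).

T_f ≈ 38.7 °C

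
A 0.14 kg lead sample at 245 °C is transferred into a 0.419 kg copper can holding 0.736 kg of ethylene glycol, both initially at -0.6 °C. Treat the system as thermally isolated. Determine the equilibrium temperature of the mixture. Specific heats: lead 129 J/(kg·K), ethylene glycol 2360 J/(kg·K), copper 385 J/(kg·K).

T_f ≈ 1.7 °C

Net heat exchanged in the isolated system is zero:
0.14×129×(T − 245) + 0.736×2360×(T − (-0.6)) + 0.419×385×(T − (-0.6)) = 0
(18.06 + 1737 + 161.31) T = 18.06×245 + 1737×(-0.6) + 161.31×(-0.6)
T = 3285.7/1916.3 ≈ 1.71 °C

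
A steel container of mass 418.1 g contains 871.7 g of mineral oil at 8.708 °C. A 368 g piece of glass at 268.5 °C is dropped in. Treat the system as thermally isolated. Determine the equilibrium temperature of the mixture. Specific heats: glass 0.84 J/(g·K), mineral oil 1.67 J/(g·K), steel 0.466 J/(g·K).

Conservation of energy gives ΣQ = 0:
368·0.84·(T − 268.5) + 871.7·1.67·(T − 8.708) + 418.1·0.466·(T − 8.708) = 0
309.12(T − 268.5) + 1455.7(T − 8.708) + 194.83(T − 8.708) = 0
1959.7 T = 97372
T = 97372/1959.7 ≈ 49.69 °C

T_f ≈ 49.7 °C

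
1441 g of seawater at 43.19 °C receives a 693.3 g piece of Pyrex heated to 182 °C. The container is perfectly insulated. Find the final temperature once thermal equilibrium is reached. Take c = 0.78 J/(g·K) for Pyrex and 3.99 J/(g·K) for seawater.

T_f ≈ 55.1 °C

Net heat exchanged in the isolated system is zero:
693.3*0.78*(T − 182) + 1441*3.99*(T − 43.19) = 0
6290.4 T = 346746
T ≈ 55.12 °C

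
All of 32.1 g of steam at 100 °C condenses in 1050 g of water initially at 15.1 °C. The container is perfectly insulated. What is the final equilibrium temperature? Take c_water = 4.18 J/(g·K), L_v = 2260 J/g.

Setting the total heat transfer to zero:
steam→water at 100 °C releases m L_v = 32.1×2260 = 72546
  condensed water 100 °C→T: 134.18(T − 100)
  original water: 4389(T − 15.1)
4523.2 T = 72546 + 13418 + 66274 = 152238
T ≈ 33.66 °C — below 100 °C, confirming all the steam condensed.

T_f ≈ 33.7 °C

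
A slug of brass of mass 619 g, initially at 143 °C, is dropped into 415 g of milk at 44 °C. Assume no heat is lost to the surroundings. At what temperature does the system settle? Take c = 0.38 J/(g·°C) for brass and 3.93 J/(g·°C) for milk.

T_f ≈ 56.5 °C

|Q_brass| = |Q_milk|:
619·0.38·(143 − T) = 415·3.93·(T − 44)
235.22(143 − T) = 1631(T − 44)
1866.2 T = 105398  ⇒  T ≈ 56.48 °C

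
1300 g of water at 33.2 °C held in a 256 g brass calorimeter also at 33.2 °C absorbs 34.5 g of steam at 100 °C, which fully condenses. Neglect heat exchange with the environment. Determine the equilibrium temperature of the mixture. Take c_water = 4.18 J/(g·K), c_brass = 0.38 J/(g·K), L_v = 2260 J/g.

T_f ≈ 48.6 °C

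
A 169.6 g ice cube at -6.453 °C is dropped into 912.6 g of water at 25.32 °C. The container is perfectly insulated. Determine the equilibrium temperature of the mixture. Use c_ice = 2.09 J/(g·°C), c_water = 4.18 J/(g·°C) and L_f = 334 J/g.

T_f ≈ 8.3 °C

Net heat exchanged in the isolated system is zero:
warm ice to 0 °C: 169.6×2.09×(0 − (-6.453)) = 2287.4
  fusion: m_ice L_f = 169.6×334 = 56646
  meltwater 0→T: 169.6×4.18×T = 708.93 T
  water: 3814.7(T − 25.32)
4523.6 T = 96587 − 58934 = 37654
T ≈ 8.32 °C — above 0 °C, consistent with complete melting.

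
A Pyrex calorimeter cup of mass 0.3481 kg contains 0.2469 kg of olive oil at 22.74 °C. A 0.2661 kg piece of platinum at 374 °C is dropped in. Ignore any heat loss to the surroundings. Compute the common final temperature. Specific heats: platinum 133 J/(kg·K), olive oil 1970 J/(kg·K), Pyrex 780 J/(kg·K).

T_f ≈ 38.4 °C

Heat gained plus heat lost sum to zero:
0.2661×133×(T − 374) + 0.2469×1970×(T − 22.74) + 0.3481×780×(T − 22.74) = 0
35.39(T − 374) + 486.39(T − 22.74) + 271.52(T − 22.74) = 0
793.3 T = 30471
T ≈ 38.41 °C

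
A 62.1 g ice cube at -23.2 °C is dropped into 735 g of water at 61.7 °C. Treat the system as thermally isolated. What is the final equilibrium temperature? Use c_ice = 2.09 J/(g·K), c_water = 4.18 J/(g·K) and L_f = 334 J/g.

Sum of m c ΔT and latent-heat terms is zero:
warm ice to 0 °C: 62.1·2.09·(0 − (-23.2)) = 3011.1; latent heat to melt: 62.1·334 = 20741; meltwater 0→T: 62.1·4.18·T = 259.58 T; water cools: 735·4.18·(T − 61.7) = 3072.3(T − 61.7)
3331.9 T = 189561 − 23753 = 165808
T ≈ 49.76 °C (positive, so assuming full melt was valid).

T_f ≈ 49.8 °C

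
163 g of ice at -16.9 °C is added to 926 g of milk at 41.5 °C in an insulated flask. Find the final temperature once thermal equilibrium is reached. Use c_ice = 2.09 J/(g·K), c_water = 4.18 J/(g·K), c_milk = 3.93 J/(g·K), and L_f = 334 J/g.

Setting the total heat transfer to zero:
ice -16.9→0 °C: 163·2.09·16.9 = 5757.3; melt ice: 163·334 = 54442; warm the meltwater: 681.34 T; milk: 3639.2(T − 41.5)
4320.5 T = 151026 − 60199 = 90827
T ≈ 21.02 °C (positive, so assuming full melt was valid).

T_f ≈ 21.0 °C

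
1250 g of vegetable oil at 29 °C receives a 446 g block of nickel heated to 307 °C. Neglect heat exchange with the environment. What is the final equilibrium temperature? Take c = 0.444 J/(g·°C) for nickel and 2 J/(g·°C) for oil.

T_f ≈ 49.4 °C

Heat lost by the nickel equals heat gained by the oil:
446·0.444·(307 − T) = 1250·2·(T − 29)
198.02(307 − T) = 2500(T − 29)
2698 T = 133293  ⇒  T ≈ 49.40 °C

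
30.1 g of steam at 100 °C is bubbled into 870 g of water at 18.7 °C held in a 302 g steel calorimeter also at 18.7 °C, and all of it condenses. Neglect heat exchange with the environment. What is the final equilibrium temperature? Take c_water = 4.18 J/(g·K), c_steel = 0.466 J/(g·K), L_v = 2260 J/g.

T_f ≈ 38.7 °C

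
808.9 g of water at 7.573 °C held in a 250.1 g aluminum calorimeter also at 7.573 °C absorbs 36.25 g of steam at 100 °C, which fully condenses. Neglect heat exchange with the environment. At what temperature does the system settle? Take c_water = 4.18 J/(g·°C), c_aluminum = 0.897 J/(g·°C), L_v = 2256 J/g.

Let T be the final temperature. ΣQ_i = 0:
latent heat released on condensation: 36.25×2256 = 81780
  condensate cools 100→T: 36.25×4.18×(T − 100) = 151.52(T − 100)
  original water: 3381.2(T − 7.573)
  cup: 224.34(T − 7.573)
3757.1 T = 81780 + 15152 + 27305 = 124237
T ≈ 33.07 °C — below 100 °C, confirming all the steam condensed.

T_f ≈ 33.1 °C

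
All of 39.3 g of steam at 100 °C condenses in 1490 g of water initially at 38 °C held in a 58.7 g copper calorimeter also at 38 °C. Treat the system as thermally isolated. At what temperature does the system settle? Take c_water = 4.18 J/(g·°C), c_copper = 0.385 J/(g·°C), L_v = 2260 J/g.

Setting the total heat transfer to zero:
condense steam: −39.3·2260 = −88818; condensate cools 100→T: 39.3·4.18·(T − 100) = 164.27(T − 100); original water: 6228.2(T − 38); cup: 22.6(T − 38)
6415.1 T = 88818 + 16427 + 237530 = 342776
T ≈ 53.43 °C, under the boiling point, so the assumption holds.

T_f ≈ 53.4 °C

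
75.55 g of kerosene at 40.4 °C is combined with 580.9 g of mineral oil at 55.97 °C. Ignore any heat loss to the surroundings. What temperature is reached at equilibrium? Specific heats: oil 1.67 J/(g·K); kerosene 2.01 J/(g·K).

Setting the total heat transfer to zero:
580.9·1.67·(T − 55.97) + 75.55·2.01·(T − 40.4) = 0
1122 T = 60432
T = 60432/1122 ≈ 53.86 °C

T_f ≈ 53.9 °C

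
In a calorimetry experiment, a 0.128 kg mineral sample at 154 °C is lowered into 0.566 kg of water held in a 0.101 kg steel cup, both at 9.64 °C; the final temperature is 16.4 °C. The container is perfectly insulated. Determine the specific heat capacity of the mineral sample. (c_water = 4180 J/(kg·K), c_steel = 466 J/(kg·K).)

c ≈ 926 J/(kg·K)

Energy conservation, ΣQ = 0:
0.128×c×(16.4 − 154) + 0.566×4180×(16.4 − 9.64) + 0.101×466×(16.4 − 9.64) = 0
-17.61 c = -16312
c = -16312/-17.61 ≈ 926.1 J/(kg·K)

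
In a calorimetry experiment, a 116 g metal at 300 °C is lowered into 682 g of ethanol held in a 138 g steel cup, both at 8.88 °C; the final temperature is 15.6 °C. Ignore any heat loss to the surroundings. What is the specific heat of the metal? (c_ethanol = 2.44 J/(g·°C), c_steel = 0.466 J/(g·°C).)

Net heat exchanged in the isolated system is zero:
116·c·(15.6 − 300) + 682·2.44·(15.6 − 8.88) + 138·0.466·(15.6 − 8.88) = 0
-32990 c = -11615
c = -11615/-32990 ≈ 0.3521 J/(g·°C)

c ≈ 0.352 J/(g·°C)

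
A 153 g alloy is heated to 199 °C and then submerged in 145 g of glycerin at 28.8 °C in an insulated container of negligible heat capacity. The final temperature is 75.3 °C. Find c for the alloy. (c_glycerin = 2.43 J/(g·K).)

c ≈ 0.866 J/(g·K)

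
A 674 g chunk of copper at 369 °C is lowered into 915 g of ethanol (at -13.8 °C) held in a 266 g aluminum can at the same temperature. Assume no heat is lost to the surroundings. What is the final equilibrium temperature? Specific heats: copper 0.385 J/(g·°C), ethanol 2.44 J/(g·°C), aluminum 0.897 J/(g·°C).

Energy conservation, ΣQ = 0:
674*0.385*(T − 369) + 915*2.44*(T − (-13.8)) + 266*0.897*(T − (-13.8)) = 0
(259.49 + 2232.6 + 238.6) T = 259.49*369 + 2232.6*(-13.8) + 238.6*(-13.8)
T ≈ 22.58 °C

T_f ≈ 22.6 °C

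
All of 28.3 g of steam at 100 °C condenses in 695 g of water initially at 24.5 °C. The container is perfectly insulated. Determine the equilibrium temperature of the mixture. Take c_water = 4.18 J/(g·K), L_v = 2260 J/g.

T_f ≈ 48.6 °C

Setting the total heat transfer to zero:
latent heat released on condensation: 28.3×2260 = 63958; condensate cools 100→T: 28.3×4.18×(T − 100) = 118.29(T − 100); original water: 2905.1(T − 24.5)
3023.4 T = 63958 + 11829 + 71175 = 146962
T ≈ 48.61 °C — below 100 °C, confirming all the steam condensed.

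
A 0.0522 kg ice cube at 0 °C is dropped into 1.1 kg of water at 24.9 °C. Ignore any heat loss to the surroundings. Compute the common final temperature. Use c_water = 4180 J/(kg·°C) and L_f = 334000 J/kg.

T_f ≈ 20.2 °C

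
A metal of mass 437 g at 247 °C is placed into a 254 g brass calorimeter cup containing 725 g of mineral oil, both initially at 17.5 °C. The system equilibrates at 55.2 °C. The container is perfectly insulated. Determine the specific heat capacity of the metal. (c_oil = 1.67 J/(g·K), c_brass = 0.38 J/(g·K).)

Energy conservation, ΣQ = 0:
437·c·(55.2 − 247) + 725·1.67·(55.2 − 17.5) + 254·0.38·(55.2 − 17.5) = 0
-83817 c = -49284
c = -49284/-83817 ≈ 0.588 J/(g·K)

c ≈ 0.588 J/(g·K)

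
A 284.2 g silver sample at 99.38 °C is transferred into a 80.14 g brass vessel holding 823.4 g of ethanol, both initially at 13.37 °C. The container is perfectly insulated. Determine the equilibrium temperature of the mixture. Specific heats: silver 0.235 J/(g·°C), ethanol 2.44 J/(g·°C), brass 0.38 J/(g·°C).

T_f ≈ 16.1 °C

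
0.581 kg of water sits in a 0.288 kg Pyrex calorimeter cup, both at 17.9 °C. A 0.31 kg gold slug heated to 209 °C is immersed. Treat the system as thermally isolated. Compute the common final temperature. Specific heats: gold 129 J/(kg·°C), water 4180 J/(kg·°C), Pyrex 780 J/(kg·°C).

T_f ≈ 20.7 °C

Heat gained plus heat lost sum to zero:
0.31·129·(T − 209) + 0.581·4180·(T − 17.9) + 0.288·780·(T − 17.9) = 0
39.99(T − 209) + 2428.6(T − 17.9) + 224.64(T − 17.9) = 0
(39.99 + 2428.6 + 224.64) T = 39.99·209 + 2428.6·17.9 + 224.64·17.9
T ≈ 20.74 °C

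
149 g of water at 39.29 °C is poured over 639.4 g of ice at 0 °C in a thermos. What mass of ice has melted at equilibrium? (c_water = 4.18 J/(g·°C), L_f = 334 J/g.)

m_melted ≈ 73.3 g

Cooling the water to 0 °C releases 149·4.18·39.29 = 24471 J.
To melt every bit of ice: 639.4·334 = 213560 J.
Since 24471 < 213560 J, not all the ice melts; equilibrium is at 0 °C.
m_melted·334 = 24471  ⇒  m_melted ≈ 73.27 g.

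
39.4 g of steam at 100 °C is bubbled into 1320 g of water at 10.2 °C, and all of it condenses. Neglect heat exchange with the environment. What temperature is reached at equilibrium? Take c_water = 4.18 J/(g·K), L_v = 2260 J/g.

T_f ≈ 28.5 °C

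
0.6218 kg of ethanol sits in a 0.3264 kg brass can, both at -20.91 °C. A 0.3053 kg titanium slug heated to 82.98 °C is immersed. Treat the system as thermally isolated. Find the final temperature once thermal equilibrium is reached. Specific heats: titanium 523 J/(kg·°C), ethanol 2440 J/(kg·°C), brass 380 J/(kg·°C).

T_f ≈ -11.7 °C

Let T be the final temperature. ΣQ_i = 0:
0.3053*523*(T − 82.98) + 0.6218*2440*(T − (-20.91)) + 0.3264*380*(T − (-20.91)) = 0
159.67(T − 82.98) + 1517.2(T − (-20.91)) + 124.03(T − (-20.91)) = 0
(159.67 + 1517.2 + 124.03) T = 159.67*82.98 + 1517.2*(-20.91) + 124.03*(-20.91)
T = -21068 / 1800.9 = -11.7 °C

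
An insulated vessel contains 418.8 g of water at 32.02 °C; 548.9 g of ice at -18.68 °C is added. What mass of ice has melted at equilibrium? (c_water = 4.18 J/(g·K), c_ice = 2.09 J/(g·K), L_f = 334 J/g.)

Water can give up m c ΔT = 418.8×4.18×32.02 = 56054 J before reaching 0 °C.
Of that, 548.9×2.09×18.68 = 21430 J goes to bring the ice to 0 °C, leaving 34624 J.
Melting all 548.9 g of ice would need 548.9×334 = 183333 J.
That's not enough to melt it all — equilibrium is at 0 °C with ice remaining.
Mass melted = 34624/334 ≈ 103.7 g.

m_melted ≈ 104 g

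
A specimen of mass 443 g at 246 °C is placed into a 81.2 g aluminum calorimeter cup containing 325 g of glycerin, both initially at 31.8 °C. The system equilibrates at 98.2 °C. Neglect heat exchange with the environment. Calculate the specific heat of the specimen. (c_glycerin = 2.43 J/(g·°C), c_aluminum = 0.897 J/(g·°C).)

c ≈ 0.875 J/(g·°C)

Taking heat into each body as positive, Σ m c ΔT = 0:
443·c·(98.2 − 246) + 325·2.43·(98.2 − 31.8) + 81.2·0.897·(98.2 − 31.8) = 0
-65475 c = -57276
c = -57276/-65475 ≈ 0.8748 J/(g·°C)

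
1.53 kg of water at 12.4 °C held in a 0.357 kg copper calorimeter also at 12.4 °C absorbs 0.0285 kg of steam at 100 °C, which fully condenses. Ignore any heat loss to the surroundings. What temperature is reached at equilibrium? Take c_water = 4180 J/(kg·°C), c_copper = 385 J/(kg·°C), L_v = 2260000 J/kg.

T_f ≈ 23.7 °C

Taking heat into each body as positive, Σ m c ΔT = 0:
steam→water at 100 °C releases m L_v = 0.0285·2260000 = 64410
  condensed water 100 °C→T: 119.13(T − 100)
  original water: 6395.4(T − 12.4)
  cup: 137.44(T − 12.4)
6652 T = 64410 + 11913 + 81007 = 157330
T ≈ 23.65 °C — below 100 °C, confirming all the steam condensed.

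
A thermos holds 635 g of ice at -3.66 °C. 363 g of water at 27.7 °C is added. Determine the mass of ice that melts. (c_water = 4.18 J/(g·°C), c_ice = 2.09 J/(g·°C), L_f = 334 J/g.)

Cooling the water to 0 °C releases 363×4.18×27.7 = 42030 J.
Warming the ice to 0 °C takes 635×2.09×3.66 = 4857.4 J, leaving 37173 J for melting.
To melt every bit of ice: 635×334 = 212090 J.
Since 37173 < 212090 J, not all the ice melts; equilibrium is at 0 °C.
m_melted×334 = 37173  ⇒  m_melted ≈ 111.3 g.

m_melted ≈ 111 g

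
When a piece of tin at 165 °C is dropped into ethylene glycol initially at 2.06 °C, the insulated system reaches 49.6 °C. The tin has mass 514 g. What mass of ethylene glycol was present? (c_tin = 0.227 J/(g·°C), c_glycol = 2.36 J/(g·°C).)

m ≈ 120 g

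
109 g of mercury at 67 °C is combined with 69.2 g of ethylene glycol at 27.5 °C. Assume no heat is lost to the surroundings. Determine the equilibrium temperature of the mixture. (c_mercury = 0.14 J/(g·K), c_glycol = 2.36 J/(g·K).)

Setting the total heat transfer to zero:
109×0.14×(T − 67) + 69.2×2.36×(T − 27.5) = 0
15.26(T − 67) + 163.31(T − 27.5) = 0
178.57 T = 5513.5
T ≈ 30.88 °C

T_f ≈ 30.9 °C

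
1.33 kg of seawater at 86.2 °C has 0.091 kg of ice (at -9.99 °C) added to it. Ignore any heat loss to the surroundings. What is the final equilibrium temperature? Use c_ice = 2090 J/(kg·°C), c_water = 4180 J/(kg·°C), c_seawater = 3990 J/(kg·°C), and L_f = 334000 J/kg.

Heat gained plus heat lost sum to zero:
warm ice to 0 °C: 0.091·2090·(0 − (-9.99)) = 1900
  latent heat to melt: 0.091·334000 = 30394
  meltwater 0→T: 0.091·4180·T = 380.38 T
  seawater cools: 1.33·3990·(T − 86.2) = 5306.7(T − 86.2)
5687.1 T = 457438 − 32294 = 425144
T ≈ 74.76 °C — above 0 °C, consistent with complete melting.

T_f ≈ 74.8 °C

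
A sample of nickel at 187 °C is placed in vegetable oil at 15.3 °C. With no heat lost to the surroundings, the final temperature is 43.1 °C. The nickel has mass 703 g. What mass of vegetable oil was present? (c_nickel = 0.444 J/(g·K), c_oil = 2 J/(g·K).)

Heat lost by the nickel = heat gained by the oil:
703×0.444×(187 − 43.1) = m×2×(43.1 − 15.3)
55.6 m = 44916  ⇒  m ≈ 807.8 g

m ≈ 808 g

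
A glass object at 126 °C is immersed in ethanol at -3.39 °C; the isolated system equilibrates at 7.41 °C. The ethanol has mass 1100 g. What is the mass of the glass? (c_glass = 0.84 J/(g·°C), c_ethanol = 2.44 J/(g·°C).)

Taking heat into each body as positive, Σ m c ΔT = 0:
m·0.84·(7.41 − 126) + 1100·2.44·(7.41 − (-3.39)) = 0
-99.62 m = -28987
m = -28987/-99.62 ≈ 291 g

m ≈ 291 g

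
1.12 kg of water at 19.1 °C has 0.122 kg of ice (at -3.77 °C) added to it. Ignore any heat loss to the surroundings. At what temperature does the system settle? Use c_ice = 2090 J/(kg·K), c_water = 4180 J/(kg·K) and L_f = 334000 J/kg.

T_f ≈ 9.2 °C

Conservation of energy gives ΣQ = 0:
ice -3.77→0 °C: 0.122·2090·3.77 = 961.27; latent heat to melt: 0.122·334000 = 40748; warm the meltwater: 509.96 T; water: 4681.6(T − 19.1)
5191.6 T = 89419 − 41709 = 47709
T ≈ 9.19 °C. Since T > 0 °C, the all-ice-melts assumption holds.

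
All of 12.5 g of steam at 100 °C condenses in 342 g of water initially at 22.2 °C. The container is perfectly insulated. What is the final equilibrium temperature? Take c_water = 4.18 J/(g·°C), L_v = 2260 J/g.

T_f ≈ 44.0 °C

Setting the total heat transfer to zero:
steam→water at 100 °C releases m L_v = 12.5·2260 = 28250; condensed water 100 °C→T: 52.25(T − 100); original water: 1429.6(T − 22.2)
1481.8 T = 28250 + 5225 + 31736 = 65211
T ≈ 44.01 °C — below 100 °C, confirming all the steam condensed.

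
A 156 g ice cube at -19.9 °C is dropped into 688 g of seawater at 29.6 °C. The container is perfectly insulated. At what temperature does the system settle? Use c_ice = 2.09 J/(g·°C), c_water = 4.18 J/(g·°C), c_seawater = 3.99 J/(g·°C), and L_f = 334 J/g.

Let T be the final temperature. ΣQ_i = 0:
warm ice to 0 °C: 156×2.09×(0 − (-19.9)) = 6488.2
  latent heat to melt: 156×334 = 52104
  meltwater 0→T: 156×4.18×T = 652.08 T
  seawater cools: 688×3.99×(T − 29.6) = 2745.1(T − 29.6)
3397.2 T = 81256 − 58592 = 22663
T ≈ 6.67 °C. Since T > 0 °C, the all-ice-melts assumption holds.

T_f ≈ 6.7 °C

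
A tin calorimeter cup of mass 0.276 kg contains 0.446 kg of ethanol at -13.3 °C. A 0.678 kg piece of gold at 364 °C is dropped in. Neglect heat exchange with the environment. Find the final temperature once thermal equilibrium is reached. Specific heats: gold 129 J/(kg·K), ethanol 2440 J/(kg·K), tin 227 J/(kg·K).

T_f ≈ 13.3 °C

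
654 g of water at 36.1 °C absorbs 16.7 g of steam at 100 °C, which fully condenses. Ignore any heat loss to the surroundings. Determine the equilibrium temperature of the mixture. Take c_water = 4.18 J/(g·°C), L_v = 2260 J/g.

Energy balance with sensible and latent terms:
condense steam: −16.7×2260 = −37742; condensed water 100 °C→T: 69.81(T − 100); original water: 2733.7(T − 36.1)
2803.5 T = 37742 + 6980.6 + 98687 = 143410
T ≈ 51.15 °C, under the boiling point, so the assumption holds.

T_f ≈ 51.2 °C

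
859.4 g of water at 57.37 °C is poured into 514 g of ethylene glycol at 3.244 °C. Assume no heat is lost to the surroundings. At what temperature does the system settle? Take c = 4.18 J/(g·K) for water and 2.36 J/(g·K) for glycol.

Set heat shed by the hot body equal to heat absorbed by the cold body:
859.4*4.18*(57.37 − T) = 514*2.36*(T − 3.244)
3592.3(57.37 − T) = 1213(T − 3.244)
4805.3 T = 210025  ⇒  T ≈ 43.71 °C

T_f ≈ 43.7 °C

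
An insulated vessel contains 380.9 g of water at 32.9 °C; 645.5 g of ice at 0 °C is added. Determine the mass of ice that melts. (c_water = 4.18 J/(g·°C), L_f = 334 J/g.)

Water can give up m c ΔT = 380.9·4.18·32.9 = 52382 J before reaching 0 °C.
Melting all 645.5 g of ice would need 645.5·334 = 215597 J.
Since 52382 < 215597 J, not all the ice melts; equilibrium is at 0 °C.
m_melted·334 = 52382  ⇒  m_melted ≈ 156.8 g.

m_melted ≈ 157 g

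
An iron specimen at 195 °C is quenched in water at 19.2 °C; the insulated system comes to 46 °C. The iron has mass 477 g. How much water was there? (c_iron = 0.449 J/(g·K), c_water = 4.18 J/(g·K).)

m ≈ 285 g

Setting the total heat transfer to zero:
477·0.449·(46 − 195) + m·4.18·(46 − 19.2) = 0
112.02 m = 31912
m = 31912/112.02 ≈ 284.9 g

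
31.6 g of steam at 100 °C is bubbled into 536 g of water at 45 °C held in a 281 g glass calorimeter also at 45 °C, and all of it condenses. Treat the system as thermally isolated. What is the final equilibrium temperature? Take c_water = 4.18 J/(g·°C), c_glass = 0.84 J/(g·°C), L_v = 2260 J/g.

T_f ≈ 75.2 °C

Heat gained plus heat lost sum to zero:
condense steam: −31.6×2260 = −71416
  condensate cools 100→T: 31.6×4.18×(T − 100) = 132.09(T − 100)
  original water: 2240.5(T − 45)
  glass cup: 281×0.84×(T − 45) = 236.04(T − 45)
2608.6 T = 71416 + 13209 + 111443 = 196068
T ≈ 75.16 °C — below 100 °C, confirming all the steam condensed.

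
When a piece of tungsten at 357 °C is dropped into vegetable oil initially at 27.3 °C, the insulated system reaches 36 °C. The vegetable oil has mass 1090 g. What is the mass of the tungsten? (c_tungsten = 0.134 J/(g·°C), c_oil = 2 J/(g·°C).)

Let T be the final temperature. ΣQ_i = 0:
m·0.134·(36 − 357) + 1090·2·(36 − 27.3) = 0
-43.01 m = -18966
m = -18966/-43.01 ≈ 440.9 g

m ≈ 441 g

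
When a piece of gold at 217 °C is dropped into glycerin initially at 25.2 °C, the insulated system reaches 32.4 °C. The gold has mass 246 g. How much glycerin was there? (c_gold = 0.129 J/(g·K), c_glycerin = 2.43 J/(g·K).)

m ≈ 335 g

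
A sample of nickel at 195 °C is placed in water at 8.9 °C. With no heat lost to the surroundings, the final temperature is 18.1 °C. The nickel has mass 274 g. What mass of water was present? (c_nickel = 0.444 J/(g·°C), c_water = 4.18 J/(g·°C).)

m ≈ 560 g

Energy conservation, ΣQ = 0:
274·0.444·(18.1 − 195) + m·4.18·(18.1 − 8.9) = 0
38.46 m = 21521
m = 21521/38.46 ≈ 559.6 g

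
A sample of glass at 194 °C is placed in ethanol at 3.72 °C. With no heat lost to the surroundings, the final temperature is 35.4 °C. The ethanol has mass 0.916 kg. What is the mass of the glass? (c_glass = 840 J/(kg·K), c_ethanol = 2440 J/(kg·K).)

m ≈ 0.531 kg

Heat gained plus heat lost sum to zero:
m·840·(35.4 − 194) + 0.916·2440·(35.4 − 3.72) = 0
-133224 m = -70806
m = -70806/-133224 ≈ 0.5315 kg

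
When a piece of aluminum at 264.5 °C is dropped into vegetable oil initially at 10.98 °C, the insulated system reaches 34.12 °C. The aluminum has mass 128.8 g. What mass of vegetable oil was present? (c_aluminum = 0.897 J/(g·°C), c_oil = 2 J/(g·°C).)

|Q_aluminum| = |Q_oil|:
128.8×0.897×(264.5 − 34.12) = m×2×(34.12 − 10.98)
46.28 m = 26617  ⇒  m ≈ 575.1 g

m ≈ 575 g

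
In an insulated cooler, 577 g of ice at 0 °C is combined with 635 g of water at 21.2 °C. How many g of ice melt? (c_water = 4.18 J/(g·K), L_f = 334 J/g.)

m_melted ≈ 168 g

Heat available from the water dropping to 0 °C: 635·4.18·21.2 = 56271 J.
Fully melting the ice requires m_ice L_f = 577·334 = 192718 J.
56271 J < 192718 J, so only part of the ice melts and the system sits at 0 °C.
Mass melted = 56271/334 ≈ 168.5 g.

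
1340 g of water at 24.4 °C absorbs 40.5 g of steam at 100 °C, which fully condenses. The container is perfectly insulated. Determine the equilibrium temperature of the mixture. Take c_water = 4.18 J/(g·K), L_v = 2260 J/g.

T_f ≈ 42.5 °C

Heat gained plus heat lost sum to zero:
latent heat released on condensation: 40.5×2260 = 91530
  condensed water 100 °C→T: 169.29(T − 100)
  original water: 5601.2(T − 24.4)
5770.5 T = 91530 + 16929 + 136669 = 245128
T ≈ 42.48 °C, under the boiling point, so the assumption holds.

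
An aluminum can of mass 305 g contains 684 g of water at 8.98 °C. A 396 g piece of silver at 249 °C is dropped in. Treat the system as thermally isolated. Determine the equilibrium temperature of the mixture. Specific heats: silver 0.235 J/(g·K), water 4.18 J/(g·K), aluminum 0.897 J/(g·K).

T_f ≈ 15.9 °C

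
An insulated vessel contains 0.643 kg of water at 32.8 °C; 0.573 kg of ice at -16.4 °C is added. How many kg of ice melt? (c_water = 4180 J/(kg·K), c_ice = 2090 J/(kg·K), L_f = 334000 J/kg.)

Heat available from the water dropping to 0 °C: 0.643·4180·32.8 = 88158 J.
Of that, 0.573·2090·16.4 = 19640 J goes to bring the ice to 0 °C, leaving 68518 J.
Melting all 0.573 kg of ice would need 0.573·334000 = 191382 J.
That's not enough to melt it all — equilibrium is at 0 °C with ice remaining.
m_melt = 68518 / L_f = 0.2051 kg.

m_melted ≈ 0.205 kg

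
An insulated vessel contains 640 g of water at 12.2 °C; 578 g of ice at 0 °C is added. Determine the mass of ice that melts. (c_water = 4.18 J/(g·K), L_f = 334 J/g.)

Cooling the water to 0 °C releases 640×4.18×12.2 = 32637 J.
Fully melting the ice requires m_ice L_f = 578×334 = 193052 J.
That's not enough to melt it all — equilibrium is at 0 °C with ice remaining.
m_melt = 32637 / L_f = 97.72 g.

m_melted ≈ 97.7 g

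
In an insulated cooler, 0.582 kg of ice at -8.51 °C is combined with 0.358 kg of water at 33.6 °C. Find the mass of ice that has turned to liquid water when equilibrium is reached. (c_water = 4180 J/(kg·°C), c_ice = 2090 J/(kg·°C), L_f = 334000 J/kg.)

Cooling the water to 0 °C releases 0.358·4180·33.6 = 50280 J.
Warming the ice to 0 °C takes 0.582·2090·8.51 = 10351 J, leaving 39929 J for melting.
Melting all 0.582 kg of ice would need 0.582·334000 = 194388 J.
Since 39929 < 194388 J, not all the ice melts; equilibrium is at 0 °C.
m_melt = 39929 / L_f = 0.1195 kg.

m_melted ≈ 0.12 kg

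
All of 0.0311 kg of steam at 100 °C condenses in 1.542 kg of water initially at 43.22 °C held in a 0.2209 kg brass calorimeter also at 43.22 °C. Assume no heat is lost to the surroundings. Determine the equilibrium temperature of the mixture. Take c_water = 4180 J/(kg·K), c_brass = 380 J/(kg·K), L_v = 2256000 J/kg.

Energy conservation, ΣQ = 0:
condense steam: −0.0311×2256000 = −70162; condensate cools 100→T: 0.0311×4180×(T − 100) = 130(T − 100); original water: 6445.6(T − 43.22); brass cup: 0.2209×380×(T − 43.22) = 83.94(T − 43.22)
6659.5 T = 70162 + 13000 + 282205 = 365366
T ≈ 54.86 °C, under the boiling point, so the assumption holds.

T_f ≈ 54.9 °C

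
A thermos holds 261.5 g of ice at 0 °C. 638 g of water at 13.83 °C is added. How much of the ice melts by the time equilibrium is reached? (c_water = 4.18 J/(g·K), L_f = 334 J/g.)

m_melted ≈ 110 g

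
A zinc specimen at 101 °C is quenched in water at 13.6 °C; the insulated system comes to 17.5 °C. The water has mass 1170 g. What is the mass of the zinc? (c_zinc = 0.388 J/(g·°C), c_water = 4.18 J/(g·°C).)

m ≈ 589 g

Heat lost by the zinc = heat gained by the water:
m×0.388×(101 − 17.5) = 1170×4.18×(17.5 − 13.6)
32.4 m = 19073  ⇒  m ≈ 588.7 g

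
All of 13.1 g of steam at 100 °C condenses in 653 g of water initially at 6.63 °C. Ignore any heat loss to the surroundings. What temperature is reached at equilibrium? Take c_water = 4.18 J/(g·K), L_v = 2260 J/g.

T_f ≈ 19.1 °C

Energy balance with sensible and latent terms:
condense steam: −13.1·2260 = −29606
  condensate cools 100→T: 13.1·4.18·(T − 100) = 54.76(T − 100)
  water warms: 653·4.18·(T − 6.63) = 2729.5(T − 6.63)
2784.3 T = 29606 + 5475.8 + 18097 = 53179
T ≈ 19.10 °C (< 100 °C, so full condensation is consistent).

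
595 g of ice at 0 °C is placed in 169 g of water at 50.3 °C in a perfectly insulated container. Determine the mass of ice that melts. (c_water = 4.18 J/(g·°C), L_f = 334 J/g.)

Cooling the water to 0 °C releases 169×4.18×50.3 = 35533 J.
Melting all 595 g of ice would need 595×334 = 198730 J.
35533 J < 198730 J, so only part of the ice melts and the system sits at 0 °C.
m_melt = 35533 / L_f = 106.4 g.

m_melted ≈ 106 g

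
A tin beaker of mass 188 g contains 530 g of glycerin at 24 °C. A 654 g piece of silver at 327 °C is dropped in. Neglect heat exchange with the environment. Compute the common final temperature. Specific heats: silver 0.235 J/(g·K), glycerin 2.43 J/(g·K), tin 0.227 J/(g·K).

T_f ≈ 55.4 °C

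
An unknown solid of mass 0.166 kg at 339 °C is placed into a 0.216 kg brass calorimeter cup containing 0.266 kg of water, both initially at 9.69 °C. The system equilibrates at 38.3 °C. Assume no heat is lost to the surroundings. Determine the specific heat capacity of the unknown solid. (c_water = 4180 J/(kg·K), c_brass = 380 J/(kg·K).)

Let T be the final temperature. ΣQ_i = 0:
0.166·c·(38.3 − 339) + 0.266·4180·(38.3 − 9.69) + 0.216·380·(38.3 − 9.69) = 0
-49.92 c = -34159
c = -34159/-49.92 ≈ 684.3 J/(kg·K)

c ≈ 684 J/(kg·K)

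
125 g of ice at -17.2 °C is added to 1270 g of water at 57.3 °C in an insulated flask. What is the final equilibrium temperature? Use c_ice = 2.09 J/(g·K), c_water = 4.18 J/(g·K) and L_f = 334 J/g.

T_f ≈ 44.2 °C

Setting the total heat transfer to zero:
ice -17.2→0 °C: 125·2.09·17.2 = 4493.5; latent heat to melt: 125·334 = 41750; meltwater 0→T: 125·4.18·T = 522.5 T; water: 5308.6(T − 57.3)
5831.1 T = 304183 − 46244 = 257939
T ≈ 44.24 °C (positive, so assuming full melt was valid).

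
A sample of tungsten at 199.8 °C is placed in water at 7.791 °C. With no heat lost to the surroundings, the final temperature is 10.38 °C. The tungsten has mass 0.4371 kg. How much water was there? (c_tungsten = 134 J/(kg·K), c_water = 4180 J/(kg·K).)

|Q_tungsten| = |Q_water|:
0.4371×134×(199.8 − 10.38) = m×4180×(10.38 − 7.791)
10822 m = 11095  ⇒  m ≈ 1.025 kg

m ≈ 1.03 kg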